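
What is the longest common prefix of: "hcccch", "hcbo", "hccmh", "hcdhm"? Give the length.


Words: hcccch, hcbo, hccmh, hcdhm
  Position 0: all 'h' => match
  Position 1: all 'c' => match
  Position 2: ('c', 'b', 'c', 'd') => mismatch, stop
LCP = "hc" (length 2)

2


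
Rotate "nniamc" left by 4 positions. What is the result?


Input: "nniamc", rotate left by 4
First 4 characters: "nnia"
Remaining characters: "mc"
Concatenate remaining + first: "mc" + "nnia" = "mcnnia"

mcnnia


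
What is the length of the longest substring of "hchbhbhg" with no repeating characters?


Input: "hchbhbhg"
Sliding window (track last position of each char):
  Position 0 ('h'): window [0,0] length 1 -- new best
  Position 1 ('c'): window [0,1] length 2 -- new best
  Position 2 ('h'): repeat (last at 0), move window start to 1
  Position 2 ('h'): window [1,2] length 2
  Position 3 ('b'): window [1,3] length 3 -- new best
  Position 4 ('h'): repeat (last at 2), move window start to 3
  Position 4 ('h'): window [3,4] length 2
  Position 5 ('b'): repeat (last at 3), move window start to 4
  Position 5 ('b'): window [4,5] length 2
  Position 6 ('h'): repeat (last at 4), move window start to 5
  Position 6 ('h'): window [5,6] length 2
  Position 7 ('g'): window [5,7] length 3
Longest substring with no repeats: "chb" with length 3

3


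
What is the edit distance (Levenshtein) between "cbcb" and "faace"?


Computing edit distance: "cbcb" -> "faace"
DP table:
           f    a    a    c    e
      0    1    2    3    4    5
  c   1    1    2    3    3    4
  b   2    2    2    3    4    4
  c   3    3    3    3    3    4
  b   4    4    4    4    4    4
Edit distance = dp[4][5] = 4

4


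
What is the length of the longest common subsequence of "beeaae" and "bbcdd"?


LCS of "beeaae" and "bbcdd"
DP table:
           b    b    c    d    d
      0    0    0    0    0    0
  b   0    1    1    1    1    1
  e   0    1    1    1    1    1
  e   0    1    1    1    1    1
  a   0    1    1    1    1    1
  a   0    1    1    1    1    1
  e   0    1    1    1    1    1
LCS length = dp[6][5] = 1

1


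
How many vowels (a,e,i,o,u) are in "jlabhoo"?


Input: jlabhoo
Checking each character:
  'j' at position 0: consonant
  'l' at position 1: consonant
  'a' at position 2: vowel (running total: 1)
  'b' at position 3: consonant
  'h' at position 4: consonant
  'o' at position 5: vowel (running total: 2)
  'o' at position 6: vowel (running total: 3)
Total vowels: 3

3


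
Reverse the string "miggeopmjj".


Input: miggeopmjj
Reading characters right to left:
  Position 9: 'j'
  Position 8: 'j'
  Position 7: 'm'
  Position 6: 'p'
  Position 5: 'o'
  Position 4: 'e'
  Position 3: 'g'
  Position 2: 'g'
  Position 1: 'i'
  Position 0: 'm'
Reversed: jjmpoeggim

jjmpoeggim


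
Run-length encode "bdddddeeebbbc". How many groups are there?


Input: bdddddeeebbbc
Scanning for consecutive runs:
  Group 1: 'b' x 1 (positions 0-0)
  Group 2: 'd' x 5 (positions 1-5)
  Group 3: 'e' x 3 (positions 6-8)
  Group 4: 'b' x 3 (positions 9-11)
  Group 5: 'c' x 1 (positions 12-12)
Total groups: 5

5


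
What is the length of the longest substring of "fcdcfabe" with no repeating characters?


Input: "fcdcfabe"
Sliding window (track last position of each char):
  Position 0 ('f'): window [0,0] length 1 -- new best
  Position 1 ('c'): window [0,1] length 2 -- new best
  Position 2 ('d'): window [0,2] length 3 -- new best
  Position 3 ('c'): repeat (last at 1), move window start to 2
  Position 3 ('c'): window [2,3] length 2
  Position 4 ('f'): window [2,4] length 3
  Position 5 ('a'): window [2,5] length 4 -- new best
  Position 6 ('b'): window [2,6] length 5 -- new best
  Position 7 ('e'): window [2,7] length 6 -- new best
Longest substring with no repeats: "dcfabe" with length 6

6


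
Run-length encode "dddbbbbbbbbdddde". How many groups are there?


Input: dddbbbbbbbbdddde
Scanning for consecutive runs:
  Group 1: 'd' x 3 (positions 0-2)
  Group 2: 'b' x 8 (positions 3-10)
  Group 3: 'd' x 4 (positions 11-14)
  Group 4: 'e' x 1 (positions 15-15)
Total groups: 4

4


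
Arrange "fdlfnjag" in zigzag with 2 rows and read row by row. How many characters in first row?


Zigzag "fdlfnjag" into 2 rows:
Placing characters:
  'f' => row 0
  'd' => row 1
  'l' => row 0
  'f' => row 1
  'n' => row 0
  'j' => row 1
  'a' => row 0
  'g' => row 1
Rows:
  Row 0: "flna"
  Row 1: "dfjg"
First row length: 4

4


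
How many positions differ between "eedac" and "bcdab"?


Comparing "eedac" and "bcdab" position by position:
  Position 0: 'e' vs 'b' => DIFFER
  Position 1: 'e' vs 'c' => DIFFER
  Position 2: 'd' vs 'd' => same
  Position 3: 'a' vs 'a' => same
  Position 4: 'c' vs 'b' => DIFFER
Positions that differ: 3

3


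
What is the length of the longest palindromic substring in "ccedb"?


Input: "ccedb"
Checking substrings for palindromes:
  [0:2] "cc" (len 2) => palindrome
Longest palindromic substring: "cc" with length 2

2


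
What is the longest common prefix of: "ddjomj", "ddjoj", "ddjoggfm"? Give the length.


Words: ddjomj, ddjoj, ddjoggfm
  Position 0: all 'd' => match
  Position 1: all 'd' => match
  Position 2: all 'j' => match
  Position 3: all 'o' => match
  Position 4: ('m', 'j', 'g') => mismatch, stop
LCP = "ddjo" (length 4)

4


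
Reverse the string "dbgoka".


Input: dbgoka
Reading characters right to left:
  Position 5: 'a'
  Position 4: 'k'
  Position 3: 'o'
  Position 2: 'g'
  Position 1: 'b'
  Position 0: 'd'
Reversed: akogbd

akogbd


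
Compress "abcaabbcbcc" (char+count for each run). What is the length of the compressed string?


Input: abcaabbcbcc
Runs:
  'a' x 1 => "a1"
  'b' x 1 => "b1"
  'c' x 1 => "c1"
  'a' x 2 => "a2"
  'b' x 2 => "b2"
  'c' x 1 => "c1"
  'b' x 1 => "b1"
  'c' x 2 => "c2"
Compressed: "a1b1c1a2b2c1b1c2"
Compressed length: 16

16


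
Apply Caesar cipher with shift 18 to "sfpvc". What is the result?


Caesar cipher: shift "sfpvc" by 18
  's' (pos 18) + 18 = pos 10 = 'k'
  'f' (pos 5) + 18 = pos 23 = 'x'
  'p' (pos 15) + 18 = pos 7 = 'h'
  'v' (pos 21) + 18 = pos 13 = 'n'
  'c' (pos 2) + 18 = pos 20 = 'u'
Result: kxhnu

kxhnu


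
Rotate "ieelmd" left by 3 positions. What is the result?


Input: "ieelmd", rotate left by 3
First 3 characters: "iee"
Remaining characters: "lmd"
Concatenate remaining + first: "lmd" + "iee" = "lmdiee"

lmdiee


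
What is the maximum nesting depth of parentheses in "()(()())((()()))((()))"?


Input: "()(()())((()()))((()))"
Tracking depth:
  Position 0 '(': depth becomes 1
  Position 1 ')': depth becomes 0
  Position 2 '(': depth becomes 1
  Position 3 '(': depth becomes 2
  Position 4 ')': depth becomes 1
  Position 5 '(': depth becomes 2
  Position 6 ')': depth becomes 1
  Position 7 ')': depth becomes 0
  Position 8 '(': depth becomes 1
  Position 9 '(': depth becomes 2
  Position 10 '(': depth becomes 3
  Position 11 ')': depth becomes 2
  Position 12 '(': depth becomes 3
  Position 13 ')': depth becomes 2
  Position 14 ')': depth becomes 1
  Position 15 ')': depth becomes 0
  Position 16 '(': depth becomes 1
  Position 17 '(': depth becomes 2
  Position 18 '(': depth becomes 3
  Position 19 ')': depth becomes 2
  Position 20 ')': depth becomes 1
  Position 21 ')': depth becomes 0
Maximum depth reached: 3

3


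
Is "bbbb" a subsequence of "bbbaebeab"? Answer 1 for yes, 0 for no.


Check if "bbbb" is a subsequence of "bbbaebeab"
Greedy scan:
  Position 0 ('b'): matches sub[0] = 'b'
  Position 1 ('b'): matches sub[1] = 'b'
  Position 2 ('b'): matches sub[2] = 'b'
  Position 3 ('a'): no match needed
  Position 4 ('e'): no match needed
  Position 5 ('b'): matches sub[3] = 'b'
  Position 6 ('e'): no match needed
  Position 7 ('a'): no match needed
  Position 8 ('b'): no match needed
All 4 characters matched => is a subsequence

1


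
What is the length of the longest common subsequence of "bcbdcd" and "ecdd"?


LCS of "bcbdcd" and "ecdd"
DP table:
           e    c    d    d
      0    0    0    0    0
  b   0    0    0    0    0
  c   0    0    1    1    1
  b   0    0    1    1    1
  d   0    0    1    2    2
  c   0    0    1    2    2
  d   0    0    1    2    3
LCS length = dp[6][4] = 3

3


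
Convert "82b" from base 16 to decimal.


Input: "82b" in base 16
Positional expansion:
  Digit '8' (value 8) x 16^2 = 2048
  Digit '2' (value 2) x 16^1 = 32
  Digit 'b' (value 11) x 16^0 = 11
Sum = 2091

2091


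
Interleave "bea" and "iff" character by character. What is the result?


Interleaving "bea" and "iff":
  Position 0: 'b' from first, 'i' from second => "bi"
  Position 1: 'e' from first, 'f' from second => "ef"
  Position 2: 'a' from first, 'f' from second => "af"
Result: biefaf

biefaf


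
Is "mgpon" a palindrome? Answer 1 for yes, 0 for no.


Input: mgpon
Reversed: nopgm
  Compare pos 0 ('m') with pos 4 ('n'): MISMATCH
  Compare pos 1 ('g') with pos 3 ('o'): MISMATCH
Result: not a palindrome

0


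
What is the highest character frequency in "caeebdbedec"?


Input: caeebdbedec
Character counts:
  'a': 1
  'b': 2
  'c': 2
  'd': 2
  'e': 4
Maximum frequency: 4

4


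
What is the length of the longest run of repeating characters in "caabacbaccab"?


Input: "caabacbaccab"
Scanning for longest run:
  Position 1 ('a'): new char, reset run to 1
  Position 2 ('a'): continues run of 'a', length=2
  Position 3 ('b'): new char, reset run to 1
  Position 4 ('a'): new char, reset run to 1
  Position 5 ('c'): new char, reset run to 1
  Position 6 ('b'): new char, reset run to 1
  Position 7 ('a'): new char, reset run to 1
  Position 8 ('c'): new char, reset run to 1
  Position 9 ('c'): continues run of 'c', length=2
  Position 10 ('a'): new char, reset run to 1
  Position 11 ('b'): new char, reset run to 1
Longest run: 'a' with length 2

2


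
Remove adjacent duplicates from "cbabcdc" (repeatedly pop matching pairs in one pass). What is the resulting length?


Input: cbabcdc
Stack-based adjacent duplicate removal:
  Read 'c': push. Stack: c
  Read 'b': push. Stack: cb
  Read 'a': push. Stack: cba
  Read 'b': push. Stack: cbab
  Read 'c': push. Stack: cbabc
  Read 'd': push. Stack: cbabcd
  Read 'c': push. Stack: cbabcdc
Final stack: "cbabcdc" (length 7)

7


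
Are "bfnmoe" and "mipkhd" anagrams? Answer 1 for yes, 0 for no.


Strings: "bfnmoe", "mipkhd"
Sorted first:  befmno
Sorted second: dhikmp
Differ at position 0: 'b' vs 'd' => not anagrams

0


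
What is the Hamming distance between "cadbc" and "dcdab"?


Comparing "cadbc" and "dcdab" position by position:
  Position 0: 'c' vs 'd' => differ
  Position 1: 'a' vs 'c' => differ
  Position 2: 'd' vs 'd' => same
  Position 3: 'b' vs 'a' => differ
  Position 4: 'c' vs 'b' => differ
Total differences (Hamming distance): 4

4


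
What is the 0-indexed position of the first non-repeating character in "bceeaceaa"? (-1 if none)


Input: bceeaceaa
Character frequencies:
  'a': 3
  'b': 1
  'c': 2
  'e': 3
Scanning left to right for freq == 1:
  Position 0 ('b'): unique! => answer = 0

0


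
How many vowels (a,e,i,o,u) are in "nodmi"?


Input: nodmi
Checking each character:
  'n' at position 0: consonant
  'o' at position 1: vowel (running total: 1)
  'd' at position 2: consonant
  'm' at position 3: consonant
  'i' at position 4: vowel (running total: 2)
Total vowels: 2

2


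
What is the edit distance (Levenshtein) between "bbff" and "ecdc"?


Computing edit distance: "bbff" -> "ecdc"
DP table:
           e    c    d    c
      0    1    2    3    4
  b   1    1    2    3    4
  b   2    2    2    3    4
  f   3    3    3    3    4
  f   4    4    4    4    4
Edit distance = dp[4][4] = 4

4


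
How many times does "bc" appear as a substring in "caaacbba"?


Searching for "bc" in "caaacbba"
Scanning each position:
  Position 0: "ca" => no
  Position 1: "aa" => no
  Position 2: "aa" => no
  Position 3: "ac" => no
  Position 4: "cb" => no
  Position 5: "bb" => no
  Position 6: "ba" => no
Total occurrences: 0

0


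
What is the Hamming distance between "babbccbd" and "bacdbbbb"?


Comparing "babbccbd" and "bacdbbbb" position by position:
  Position 0: 'b' vs 'b' => same
  Position 1: 'a' vs 'a' => same
  Position 2: 'b' vs 'c' => differ
  Position 3: 'b' vs 'd' => differ
  Position 4: 'c' vs 'b' => differ
  Position 5: 'c' vs 'b' => differ
  Position 6: 'b' vs 'b' => same
  Position 7: 'd' vs 'b' => differ
Total differences (Hamming distance): 5

5


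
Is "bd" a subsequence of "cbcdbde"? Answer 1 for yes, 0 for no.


Check if "bd" is a subsequence of "cbcdbde"
Greedy scan:
  Position 0 ('c'): no match needed
  Position 1 ('b'): matches sub[0] = 'b'
  Position 2 ('c'): no match needed
  Position 3 ('d'): matches sub[1] = 'd'
  Position 4 ('b'): no match needed
  Position 5 ('d'): no match needed
  Position 6 ('e'): no match needed
All 2 characters matched => is a subsequence

1


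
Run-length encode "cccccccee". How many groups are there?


Input: cccccccee
Scanning for consecutive runs:
  Group 1: 'c' x 7 (positions 0-6)
  Group 2: 'e' x 2 (positions 7-8)
Total groups: 2

2


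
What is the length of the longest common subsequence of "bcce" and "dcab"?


LCS of "bcce" and "dcab"
DP table:
           d    c    a    b
      0    0    0    0    0
  b   0    0    0    0    1
  c   0    0    1    1    1
  c   0    0    1    1    1
  e   0    0    1    1    1
LCS length = dp[4][4] = 1

1


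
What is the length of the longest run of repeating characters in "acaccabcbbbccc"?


Input: "acaccabcbbbccc"
Scanning for longest run:
  Position 1 ('c'): new char, reset run to 1
  Position 2 ('a'): new char, reset run to 1
  Position 3 ('c'): new char, reset run to 1
  Position 4 ('c'): continues run of 'c', length=2
  Position 5 ('a'): new char, reset run to 1
  Position 6 ('b'): new char, reset run to 1
  Position 7 ('c'): new char, reset run to 1
  Position 8 ('b'): new char, reset run to 1
  Position 9 ('b'): continues run of 'b', length=2
  Position 10 ('b'): continues run of 'b', length=3
  Position 11 ('c'): new char, reset run to 1
  Position 12 ('c'): continues run of 'c', length=2
  Position 13 ('c'): continues run of 'c', length=3
Longest run: 'b' with length 3

3


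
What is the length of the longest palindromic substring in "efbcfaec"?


Input: "efbcfaec"
Checking substrings for palindromes:
  No multi-char palindromic substrings found
Longest palindromic substring: "e" with length 1

1


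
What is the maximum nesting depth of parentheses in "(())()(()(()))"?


Input: "(())()(()(()))"
Tracking depth:
  Position 0 '(': depth becomes 1
  Position 1 '(': depth becomes 2
  Position 2 ')': depth becomes 1
  Position 3 ')': depth becomes 0
  Position 4 '(': depth becomes 1
  Position 5 ')': depth becomes 0
  Position 6 '(': depth becomes 1
  Position 7 '(': depth becomes 2
  Position 8 ')': depth becomes 1
  Position 9 '(': depth becomes 2
  Position 10 '(': depth becomes 3
  Position 11 ')': depth becomes 2
  Position 12 ')': depth becomes 1
  Position 13 ')': depth becomes 0
Maximum depth reached: 3

3


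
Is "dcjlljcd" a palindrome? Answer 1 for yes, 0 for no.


Input: dcjlljcd
Reversed: dcjlljcd
  Compare pos 0 ('d') with pos 7 ('d'): match
  Compare pos 1 ('c') with pos 6 ('c'): match
  Compare pos 2 ('j') with pos 5 ('j'): match
  Compare pos 3 ('l') with pos 4 ('l'): match
Result: palindrome

1


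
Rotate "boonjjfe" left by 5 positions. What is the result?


Input: "boonjjfe", rotate left by 5
First 5 characters: "boonj"
Remaining characters: "jfe"
Concatenate remaining + first: "jfe" + "boonj" = "jfeboonj"

jfeboonj


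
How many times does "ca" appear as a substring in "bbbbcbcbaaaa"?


Searching for "ca" in "bbbbcbcbaaaa"
Scanning each position:
  Position 0: "bb" => no
  Position 1: "bb" => no
  Position 2: "bb" => no
  Position 3: "bc" => no
  Position 4: "cb" => no
  Position 5: "bc" => no
  Position 6: "cb" => no
  Position 7: "ba" => no
  Position 8: "aa" => no
  Position 9: "aa" => no
  Position 10: "aa" => no
Total occurrences: 0

0


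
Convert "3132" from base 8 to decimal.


Input: "3132" in base 8
Positional expansion:
  Digit '3' (value 3) x 8^3 = 1536
  Digit '1' (value 1) x 8^2 = 64
  Digit '3' (value 3) x 8^1 = 24
  Digit '2' (value 2) x 8^0 = 2
Sum = 1626

1626


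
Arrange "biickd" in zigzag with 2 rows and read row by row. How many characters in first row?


Zigzag "biickd" into 2 rows:
Placing characters:
  'b' => row 0
  'i' => row 1
  'i' => row 0
  'c' => row 1
  'k' => row 0
  'd' => row 1
Rows:
  Row 0: "bik"
  Row 1: "icd"
First row length: 3

3


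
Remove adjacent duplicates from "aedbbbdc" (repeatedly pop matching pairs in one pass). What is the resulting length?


Input: aedbbbdc
Stack-based adjacent duplicate removal:
  Read 'a': push. Stack: a
  Read 'e': push. Stack: ae
  Read 'd': push. Stack: aed
  Read 'b': push. Stack: aedb
  Read 'b': matches stack top 'b' => pop. Stack: aed
  Read 'b': push. Stack: aedb
  Read 'd': push. Stack: aedbd
  Read 'c': push. Stack: aedbdc
Final stack: "aedbdc" (length 6)

6


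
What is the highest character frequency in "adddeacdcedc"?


Input: adddeacdcedc
Character counts:
  'a': 2
  'c': 3
  'd': 5
  'e': 2
Maximum frequency: 5

5


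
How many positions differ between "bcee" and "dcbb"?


Comparing "bcee" and "dcbb" position by position:
  Position 0: 'b' vs 'd' => DIFFER
  Position 1: 'c' vs 'c' => same
  Position 2: 'e' vs 'b' => DIFFER
  Position 3: 'e' vs 'b' => DIFFER
Positions that differ: 3

3


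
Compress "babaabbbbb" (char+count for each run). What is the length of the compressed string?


Input: babaabbbbb
Runs:
  'b' x 1 => "b1"
  'a' x 1 => "a1"
  'b' x 1 => "b1"
  'a' x 2 => "a2"
  'b' x 5 => "b5"
Compressed: "b1a1b1a2b5"
Compressed length: 10

10


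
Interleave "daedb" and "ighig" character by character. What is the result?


Interleaving "daedb" and "ighig":
  Position 0: 'd' from first, 'i' from second => "di"
  Position 1: 'a' from first, 'g' from second => "ag"
  Position 2: 'e' from first, 'h' from second => "eh"
  Position 3: 'd' from first, 'i' from second => "di"
  Position 4: 'b' from first, 'g' from second => "bg"
Result: diagehdibg

diagehdibg


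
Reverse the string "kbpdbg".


Input: kbpdbg
Reading characters right to left:
  Position 5: 'g'
  Position 4: 'b'
  Position 3: 'd'
  Position 2: 'p'
  Position 1: 'b'
  Position 0: 'k'
Reversed: gbdpbk

gbdpbk


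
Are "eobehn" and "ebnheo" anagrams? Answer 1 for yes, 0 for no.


Strings: "eobehn", "ebnheo"
Sorted first:  beehno
Sorted second: beehno
Sorted forms match => anagrams

1


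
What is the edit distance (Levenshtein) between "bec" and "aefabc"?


Computing edit distance: "bec" -> "aefabc"
DP table:
           a    e    f    a    b    c
      0    1    2    3    4    5    6
  b   1    1    2    3    4    4    5
  e   2    2    1    2    3    4    5
  c   3    3    2    2    3    4    4
Edit distance = dp[3][6] = 4

4


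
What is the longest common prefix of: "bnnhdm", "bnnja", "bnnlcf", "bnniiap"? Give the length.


Words: bnnhdm, bnnja, bnnlcf, bnniiap
  Position 0: all 'b' => match
  Position 1: all 'n' => match
  Position 2: all 'n' => match
  Position 3: ('h', 'j', 'l', 'i') => mismatch, stop
LCP = "bnn" (length 3)

3


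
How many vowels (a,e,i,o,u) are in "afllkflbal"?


Input: afllkflbal
Checking each character:
  'a' at position 0: vowel (running total: 1)
  'f' at position 1: consonant
  'l' at position 2: consonant
  'l' at position 3: consonant
  'k' at position 4: consonant
  'f' at position 5: consonant
  'l' at position 6: consonant
  'b' at position 7: consonant
  'a' at position 8: vowel (running total: 2)
  'l' at position 9: consonant
Total vowels: 2

2


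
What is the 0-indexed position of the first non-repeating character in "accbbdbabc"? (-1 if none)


Input: accbbdbabc
Character frequencies:
  'a': 2
  'b': 4
  'c': 3
  'd': 1
Scanning left to right for freq == 1:
  Position 0 ('a'): freq=2, skip
  Position 1 ('c'): freq=3, skip
  Position 2 ('c'): freq=3, skip
  Position 3 ('b'): freq=4, skip
  Position 4 ('b'): freq=4, skip
  Position 5 ('d'): unique! => answer = 5

5


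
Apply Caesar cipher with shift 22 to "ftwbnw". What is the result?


Caesar cipher: shift "ftwbnw" by 22
  'f' (pos 5) + 22 = pos 1 = 'b'
  't' (pos 19) + 22 = pos 15 = 'p'
  'w' (pos 22) + 22 = pos 18 = 's'
  'b' (pos 1) + 22 = pos 23 = 'x'
  'n' (pos 13) + 22 = pos 9 = 'j'
  'w' (pos 22) + 22 = pos 18 = 's'
Result: bpsxjs

bpsxjs


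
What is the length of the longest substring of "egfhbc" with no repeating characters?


Input: "egfhbc"
Sliding window (track last position of each char):
  Position 0 ('e'): window [0,0] length 1 -- new best
  Position 1 ('g'): window [0,1] length 2 -- new best
  Position 2 ('f'): window [0,2] length 3 -- new best
  Position 3 ('h'): window [0,3] length 4 -- new best
  Position 4 ('b'): window [0,4] length 5 -- new best
  Position 5 ('c'): window [0,5] length 6 -- new best
Longest substring with no repeats: "egfhbc" with length 6

6


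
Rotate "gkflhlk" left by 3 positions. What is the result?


Input: "gkflhlk", rotate left by 3
First 3 characters: "gkf"
Remaining characters: "lhlk"
Concatenate remaining + first: "lhlk" + "gkf" = "lhlkgkf"

lhlkgkf


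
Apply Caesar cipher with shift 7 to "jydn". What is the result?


Caesar cipher: shift "jydn" by 7
  'j' (pos 9) + 7 = pos 16 = 'q'
  'y' (pos 24) + 7 = pos 5 = 'f'
  'd' (pos 3) + 7 = pos 10 = 'k'
  'n' (pos 13) + 7 = pos 20 = 'u'
Result: qfku

qfku


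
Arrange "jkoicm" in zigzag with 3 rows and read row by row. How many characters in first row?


Zigzag "jkoicm" into 3 rows:
Placing characters:
  'j' => row 0
  'k' => row 1
  'o' => row 2
  'i' => row 1
  'c' => row 0
  'm' => row 1
Rows:
  Row 0: "jc"
  Row 1: "kim"
  Row 2: "o"
First row length: 2

2


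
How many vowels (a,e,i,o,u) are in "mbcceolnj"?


Input: mbcceolnj
Checking each character:
  'm' at position 0: consonant
  'b' at position 1: consonant
  'c' at position 2: consonant
  'c' at position 3: consonant
  'e' at position 4: vowel (running total: 1)
  'o' at position 5: vowel (running total: 2)
  'l' at position 6: consonant
  'n' at position 7: consonant
  'j' at position 8: consonant
Total vowels: 2

2


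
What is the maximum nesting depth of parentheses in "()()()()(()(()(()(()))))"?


Input: "()()()()(()(()(()(()))))"
Tracking depth:
  Position 0 '(': depth becomes 1
  Position 1 ')': depth becomes 0
  Position 2 '(': depth becomes 1
  Position 3 ')': depth becomes 0
  Position 4 '(': depth becomes 1
  Position 5 ')': depth becomes 0
  Position 6 '(': depth becomes 1
  Position 7 ')': depth becomes 0
  Position 8 '(': depth becomes 1
  Position 9 '(': depth becomes 2
  Position 10 ')': depth becomes 1
  Position 11 '(': depth becomes 2
  Position 12 '(': depth becomes 3
  Position 13 ')': depth becomes 2
  Position 14 '(': depth becomes 3
  Position 15 '(': depth becomes 4
  Position 16 ')': depth becomes 3
  Position 17 '(': depth becomes 4
  Position 18 '(': depth becomes 5
  Position 19 ')': depth becomes 4
  Position 20 ')': depth becomes 3
  Position 21 ')': depth becomes 2
  Position 22 ')': depth becomes 1
  Position 23 ')': depth becomes 0
Maximum depth reached: 5

5


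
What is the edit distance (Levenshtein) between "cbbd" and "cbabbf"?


Computing edit distance: "cbbd" -> "cbabbf"
DP table:
           c    b    a    b    b    f
      0    1    2    3    4    5    6
  c   1    0    1    2    3    4    5
  b   2    1    0    1    2    3    4
  b   3    2    1    1    1    2    3
  d   4    3    2    2    2    2    3
Edit distance = dp[4][6] = 3

3


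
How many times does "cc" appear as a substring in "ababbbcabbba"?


Searching for "cc" in "ababbbcabbba"
Scanning each position:
  Position 0: "ab" => no
  Position 1: "ba" => no
  Position 2: "ab" => no
  Position 3: "bb" => no
  Position 4: "bb" => no
  Position 5: "bc" => no
  Position 6: "ca" => no
  Position 7: "ab" => no
  Position 8: "bb" => no
  Position 9: "bb" => no
  Position 10: "ba" => no
Total occurrences: 0

0


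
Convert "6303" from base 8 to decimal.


Input: "6303" in base 8
Positional expansion:
  Digit '6' (value 6) x 8^3 = 3072
  Digit '3' (value 3) x 8^2 = 192
  Digit '0' (value 0) x 8^1 = 0
  Digit '3' (value 3) x 8^0 = 3
Sum = 3267

3267


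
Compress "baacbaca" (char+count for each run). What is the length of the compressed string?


Input: baacbaca
Runs:
  'b' x 1 => "b1"
  'a' x 2 => "a2"
  'c' x 1 => "c1"
  'b' x 1 => "b1"
  'a' x 1 => "a1"
  'c' x 1 => "c1"
  'a' x 1 => "a1"
Compressed: "b1a2c1b1a1c1a1"
Compressed length: 14

14


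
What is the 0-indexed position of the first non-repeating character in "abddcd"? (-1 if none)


Input: abddcd
Character frequencies:
  'a': 1
  'b': 1
  'c': 1
  'd': 3
Scanning left to right for freq == 1:
  Position 0 ('a'): unique! => answer = 0

0


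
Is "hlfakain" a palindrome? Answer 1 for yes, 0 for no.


Input: hlfakain
Reversed: niakaflh
  Compare pos 0 ('h') with pos 7 ('n'): MISMATCH
  Compare pos 1 ('l') with pos 6 ('i'): MISMATCH
  Compare pos 2 ('f') with pos 5 ('a'): MISMATCH
  Compare pos 3 ('a') with pos 4 ('k'): MISMATCH
Result: not a palindrome

0


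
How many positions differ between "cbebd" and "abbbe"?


Comparing "cbebd" and "abbbe" position by position:
  Position 0: 'c' vs 'a' => DIFFER
  Position 1: 'b' vs 'b' => same
  Position 2: 'e' vs 'b' => DIFFER
  Position 3: 'b' vs 'b' => same
  Position 4: 'd' vs 'e' => DIFFER
Positions that differ: 3

3


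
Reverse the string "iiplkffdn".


Input: iiplkffdn
Reading characters right to left:
  Position 8: 'n'
  Position 7: 'd'
  Position 6: 'f'
  Position 5: 'f'
  Position 4: 'k'
  Position 3: 'l'
  Position 2: 'p'
  Position 1: 'i'
  Position 0: 'i'
Reversed: ndffklpii

ndffklpii


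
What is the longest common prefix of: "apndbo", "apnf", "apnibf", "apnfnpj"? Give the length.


Words: apndbo, apnf, apnibf, apnfnpj
  Position 0: all 'a' => match
  Position 1: all 'p' => match
  Position 2: all 'n' => match
  Position 3: ('d', 'f', 'i', 'f') => mismatch, stop
LCP = "apn" (length 3)

3


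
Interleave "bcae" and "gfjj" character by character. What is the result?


Interleaving "bcae" and "gfjj":
  Position 0: 'b' from first, 'g' from second => "bg"
  Position 1: 'c' from first, 'f' from second => "cf"
  Position 2: 'a' from first, 'j' from second => "aj"
  Position 3: 'e' from first, 'j' from second => "ej"
Result: bgcfajej

bgcfajej


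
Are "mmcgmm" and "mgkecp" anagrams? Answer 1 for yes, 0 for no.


Strings: "mmcgmm", "mgkecp"
Sorted first:  cgmmmm
Sorted second: cegkmp
Differ at position 1: 'g' vs 'e' => not anagrams

0


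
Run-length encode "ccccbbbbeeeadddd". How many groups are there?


Input: ccccbbbbeeeadddd
Scanning for consecutive runs:
  Group 1: 'c' x 4 (positions 0-3)
  Group 2: 'b' x 4 (positions 4-7)
  Group 3: 'e' x 3 (positions 8-10)
  Group 4: 'a' x 1 (positions 11-11)
  Group 5: 'd' x 4 (positions 12-15)
Total groups: 5

5


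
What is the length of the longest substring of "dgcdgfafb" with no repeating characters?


Input: "dgcdgfafb"
Sliding window (track last position of each char):
  Position 0 ('d'): window [0,0] length 1 -- new best
  Position 1 ('g'): window [0,1] length 2 -- new best
  Position 2 ('c'): window [0,2] length 3 -- new best
  Position 3 ('d'): repeat (last at 0), move window start to 1
  Position 3 ('d'): window [1,3] length 3
  Position 4 ('g'): repeat (last at 1), move window start to 2
  Position 4 ('g'): window [2,4] length 3
  Position 5 ('f'): window [2,5] length 4 -- new best
  Position 6 ('a'): window [2,6] length 5 -- new best
  Position 7 ('f'): repeat (last at 5), move window start to 6
  Position 7 ('f'): window [6,7] length 2
  Position 8 ('b'): window [6,8] length 3
Longest substring with no repeats: "cdgfa" with length 5

5


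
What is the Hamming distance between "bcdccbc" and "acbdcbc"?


Comparing "bcdccbc" and "acbdcbc" position by position:
  Position 0: 'b' vs 'a' => differ
  Position 1: 'c' vs 'c' => same
  Position 2: 'd' vs 'b' => differ
  Position 3: 'c' vs 'd' => differ
  Position 4: 'c' vs 'c' => same
  Position 5: 'b' vs 'b' => same
  Position 6: 'c' vs 'c' => same
Total differences (Hamming distance): 3

3


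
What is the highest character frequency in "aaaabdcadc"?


Input: aaaabdcadc
Character counts:
  'a': 5
  'b': 1
  'c': 2
  'd': 2
Maximum frequency: 5

5


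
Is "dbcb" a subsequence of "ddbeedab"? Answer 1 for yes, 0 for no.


Check if "dbcb" is a subsequence of "ddbeedab"
Greedy scan:
  Position 0 ('d'): matches sub[0] = 'd'
  Position 1 ('d'): no match needed
  Position 2 ('b'): matches sub[1] = 'b'
  Position 3 ('e'): no match needed
  Position 4 ('e'): no match needed
  Position 5 ('d'): no match needed
  Position 6 ('a'): no match needed
  Position 7 ('b'): no match needed
Only matched 2/4 characters => not a subsequence

0


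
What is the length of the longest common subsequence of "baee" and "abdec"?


LCS of "baee" and "abdec"
DP table:
           a    b    d    e    c
      0    0    0    0    0    0
  b   0    0    1    1    1    1
  a   0    1    1    1    1    1
  e   0    1    1    1    2    2
  e   0    1    1    1    2    2
LCS length = dp[4][5] = 2

2


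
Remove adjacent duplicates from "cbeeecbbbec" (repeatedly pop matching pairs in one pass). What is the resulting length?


Input: cbeeecbbbec
Stack-based adjacent duplicate removal:
  Read 'c': push. Stack: c
  Read 'b': push. Stack: cb
  Read 'e': push. Stack: cbe
  Read 'e': matches stack top 'e' => pop. Stack: cb
  Read 'e': push. Stack: cbe
  Read 'c': push. Stack: cbec
  Read 'b': push. Stack: cbecb
  Read 'b': matches stack top 'b' => pop. Stack: cbec
  Read 'b': push. Stack: cbecb
  Read 'e': push. Stack: cbecbe
  Read 'c': push. Stack: cbecbec
Final stack: "cbecbec" (length 7)

7


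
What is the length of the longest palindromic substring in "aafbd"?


Input: "aafbd"
Checking substrings for palindromes:
  [0:2] "aa" (len 2) => palindrome
Longest palindromic substring: "aa" with length 2

2


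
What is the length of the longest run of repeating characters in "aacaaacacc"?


Input: "aacaaacacc"
Scanning for longest run:
  Position 1 ('a'): continues run of 'a', length=2
  Position 2 ('c'): new char, reset run to 1
  Position 3 ('a'): new char, reset run to 1
  Position 4 ('a'): continues run of 'a', length=2
  Position 5 ('a'): continues run of 'a', length=3
  Position 6 ('c'): new char, reset run to 1
  Position 7 ('a'): new char, reset run to 1
  Position 8 ('c'): new char, reset run to 1
  Position 9 ('c'): continues run of 'c', length=2
Longest run: 'a' with length 3

3


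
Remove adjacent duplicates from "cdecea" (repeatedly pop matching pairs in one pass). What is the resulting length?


Input: cdecea
Stack-based adjacent duplicate removal:
  Read 'c': push. Stack: c
  Read 'd': push. Stack: cd
  Read 'e': push. Stack: cde
  Read 'c': push. Stack: cdec
  Read 'e': push. Stack: cdece
  Read 'a': push. Stack: cdecea
Final stack: "cdecea" (length 6)

6


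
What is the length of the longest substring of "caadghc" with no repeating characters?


Input: "caadghc"
Sliding window (track last position of each char):
  Position 0 ('c'): window [0,0] length 1 -- new best
  Position 1 ('a'): window [0,1] length 2 -- new best
  Position 2 ('a'): repeat (last at 1), move window start to 2
  Position 2 ('a'): window [2,2] length 1
  Position 3 ('d'): window [2,3] length 2
  Position 4 ('g'): window [2,4] length 3 -- new best
  Position 5 ('h'): window [2,5] length 4 -- new best
  Position 6 ('c'): window [2,6] length 5 -- new best
Longest substring with no repeats: "adghc" with length 5

5


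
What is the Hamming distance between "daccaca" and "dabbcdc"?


Comparing "daccaca" and "dabbcdc" position by position:
  Position 0: 'd' vs 'd' => same
  Position 1: 'a' vs 'a' => same
  Position 2: 'c' vs 'b' => differ
  Position 3: 'c' vs 'b' => differ
  Position 4: 'a' vs 'c' => differ
  Position 5: 'c' vs 'd' => differ
  Position 6: 'a' vs 'c' => differ
Total differences (Hamming distance): 5

5


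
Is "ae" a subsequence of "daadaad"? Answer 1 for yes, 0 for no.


Check if "ae" is a subsequence of "daadaad"
Greedy scan:
  Position 0 ('d'): no match needed
  Position 1 ('a'): matches sub[0] = 'a'
  Position 2 ('a'): no match needed
  Position 3 ('d'): no match needed
  Position 4 ('a'): no match needed
  Position 5 ('a'): no match needed
  Position 6 ('d'): no match needed
Only matched 1/2 characters => not a subsequence

0


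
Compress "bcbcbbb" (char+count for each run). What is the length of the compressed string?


Input: bcbcbbb
Runs:
  'b' x 1 => "b1"
  'c' x 1 => "c1"
  'b' x 1 => "b1"
  'c' x 1 => "c1"
  'b' x 3 => "b3"
Compressed: "b1c1b1c1b3"
Compressed length: 10

10


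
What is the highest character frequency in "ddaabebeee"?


Input: ddaabebeee
Character counts:
  'a': 2
  'b': 2
  'd': 2
  'e': 4
Maximum frequency: 4

4


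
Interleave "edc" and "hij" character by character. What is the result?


Interleaving "edc" and "hij":
  Position 0: 'e' from first, 'h' from second => "eh"
  Position 1: 'd' from first, 'i' from second => "di"
  Position 2: 'c' from first, 'j' from second => "cj"
Result: ehdicj

ehdicj


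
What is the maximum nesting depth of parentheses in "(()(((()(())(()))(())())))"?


Input: "(()(((()(())(()))(())())))"
Tracking depth:
  Position 0 '(': depth becomes 1
  Position 1 '(': depth becomes 2
  Position 2 ')': depth becomes 1
  Position 3 '(': depth becomes 2
  Position 4 '(': depth becomes 3
  Position 5 '(': depth becomes 4
  Position 6 '(': depth becomes 5
  Position 7 ')': depth becomes 4
  Position 8 '(': depth becomes 5
  Position 9 '(': depth becomes 6
  Position 10 ')': depth becomes 5
  Position 11 ')': depth becomes 4
  Position 12 '(': depth becomes 5
  Position 13 '(': depth becomes 6
  Position 14 ')': depth becomes 5
  Position 15 ')': depth becomes 4
  Position 16 ')': depth becomes 3
  Position 17 '(': depth becomes 4
  Position 18 '(': depth becomes 5
  Position 19 ')': depth becomes 4
  Position 20 ')': depth becomes 3
  Position 21 '(': depth becomes 4
  Position 22 ')': depth becomes 3
  Position 23 ')': depth becomes 2
  Position 24 ')': depth becomes 1
  Position 25 ')': depth becomes 0
Maximum depth reached: 6

6


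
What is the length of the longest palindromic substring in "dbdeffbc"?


Input: "dbdeffbc"
Checking substrings for palindromes:
  [0:3] "dbd" (len 3) => palindrome
  [4:6] "ff" (len 2) => palindrome
Longest palindromic substring: "dbd" with length 3

3


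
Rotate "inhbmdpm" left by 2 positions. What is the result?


Input: "inhbmdpm", rotate left by 2
First 2 characters: "in"
Remaining characters: "hbmdpm"
Concatenate remaining + first: "hbmdpm" + "in" = "hbmdpmin"

hbmdpmin


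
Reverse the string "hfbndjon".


Input: hfbndjon
Reading characters right to left:
  Position 7: 'n'
  Position 6: 'o'
  Position 5: 'j'
  Position 4: 'd'
  Position 3: 'n'
  Position 2: 'b'
  Position 1: 'f'
  Position 0: 'h'
Reversed: nojdnbfh

nojdnbfh


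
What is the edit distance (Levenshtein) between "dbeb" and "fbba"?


Computing edit distance: "dbeb" -> "fbba"
DP table:
           f    b    b    a
      0    1    2    3    4
  d   1    1    2    3    4
  b   2    2    1    2    3
  e   3    3    2    2    3
  b   4    4    3    2    3
Edit distance = dp[4][4] = 3

3


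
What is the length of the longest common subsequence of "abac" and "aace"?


LCS of "abac" and "aace"
DP table:
           a    a    c    e
      0    0    0    0    0
  a   0    1    1    1    1
  b   0    1    1    1    1
  a   0    1    2    2    2
  c   0    1    2    3    3
LCS length = dp[4][4] = 3

3


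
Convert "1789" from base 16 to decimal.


Input: "1789" in base 16
Positional expansion:
  Digit '1' (value 1) x 16^3 = 4096
  Digit '7' (value 7) x 16^2 = 1792
  Digit '8' (value 8) x 16^1 = 128
  Digit '9' (value 9) x 16^0 = 9
Sum = 6025

6025


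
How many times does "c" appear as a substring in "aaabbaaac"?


Searching for "c" in "aaabbaaac"
Scanning each position:
  Position 0: "a" => no
  Position 1: "a" => no
  Position 2: "a" => no
  Position 3: "b" => no
  Position 4: "b" => no
  Position 5: "a" => no
  Position 6: "a" => no
  Position 7: "a" => no
  Position 8: "c" => MATCH
Total occurrences: 1

1


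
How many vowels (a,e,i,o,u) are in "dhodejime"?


Input: dhodejime
Checking each character:
  'd' at position 0: consonant
  'h' at position 1: consonant
  'o' at position 2: vowel (running total: 1)
  'd' at position 3: consonant
  'e' at position 4: vowel (running total: 2)
  'j' at position 5: consonant
  'i' at position 6: vowel (running total: 3)
  'm' at position 7: consonant
  'e' at position 8: vowel (running total: 4)
Total vowels: 4

4


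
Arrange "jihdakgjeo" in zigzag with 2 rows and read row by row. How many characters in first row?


Zigzag "jihdakgjeo" into 2 rows:
Placing characters:
  'j' => row 0
  'i' => row 1
  'h' => row 0
  'd' => row 1
  'a' => row 0
  'k' => row 1
  'g' => row 0
  'j' => row 1
  'e' => row 0
  'o' => row 1
Rows:
  Row 0: "jhage"
  Row 1: "idkjo"
First row length: 5

5


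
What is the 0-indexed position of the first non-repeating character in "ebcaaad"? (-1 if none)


Input: ebcaaad
Character frequencies:
  'a': 3
  'b': 1
  'c': 1
  'd': 1
  'e': 1
Scanning left to right for freq == 1:
  Position 0 ('e'): unique! => answer = 0

0


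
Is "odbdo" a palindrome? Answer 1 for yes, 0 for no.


Input: odbdo
Reversed: odbdo
  Compare pos 0 ('o') with pos 4 ('o'): match
  Compare pos 1 ('d') with pos 3 ('d'): match
Result: palindrome

1


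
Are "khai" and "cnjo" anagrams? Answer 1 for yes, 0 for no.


Strings: "khai", "cnjo"
Sorted first:  ahik
Sorted second: cjno
Differ at position 0: 'a' vs 'c' => not anagrams

0


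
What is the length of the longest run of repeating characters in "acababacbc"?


Input: "acababacbc"
Scanning for longest run:
  Position 1 ('c'): new char, reset run to 1
  Position 2 ('a'): new char, reset run to 1
  Position 3 ('b'): new char, reset run to 1
  Position 4 ('a'): new char, reset run to 1
  Position 5 ('b'): new char, reset run to 1
  Position 6 ('a'): new char, reset run to 1
  Position 7 ('c'): new char, reset run to 1
  Position 8 ('b'): new char, reset run to 1
  Position 9 ('c'): new char, reset run to 1
Longest run: 'a' with length 1

1


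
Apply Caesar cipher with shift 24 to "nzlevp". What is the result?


Caesar cipher: shift "nzlevp" by 24
  'n' (pos 13) + 24 = pos 11 = 'l'
  'z' (pos 25) + 24 = pos 23 = 'x'
  'l' (pos 11) + 24 = pos 9 = 'j'
  'e' (pos 4) + 24 = pos 2 = 'c'
  'v' (pos 21) + 24 = pos 19 = 't'
  'p' (pos 15) + 24 = pos 13 = 'n'
Result: lxjctn

lxjctn


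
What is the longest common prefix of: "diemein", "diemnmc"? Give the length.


Words: diemein, diemnmc
  Position 0: all 'd' => match
  Position 1: all 'i' => match
  Position 2: all 'e' => match
  Position 3: all 'm' => match
  Position 4: ('e', 'n') => mismatch, stop
LCP = "diem" (length 4)

4


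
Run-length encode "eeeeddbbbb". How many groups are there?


Input: eeeeddbbbb
Scanning for consecutive runs:
  Group 1: 'e' x 4 (positions 0-3)
  Group 2: 'd' x 2 (positions 4-5)
  Group 3: 'b' x 4 (positions 6-9)
Total groups: 3

3


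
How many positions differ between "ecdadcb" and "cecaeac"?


Comparing "ecdadcb" and "cecaeac" position by position:
  Position 0: 'e' vs 'c' => DIFFER
  Position 1: 'c' vs 'e' => DIFFER
  Position 2: 'd' vs 'c' => DIFFER
  Position 3: 'a' vs 'a' => same
  Position 4: 'd' vs 'e' => DIFFER
  Position 5: 'c' vs 'a' => DIFFER
  Position 6: 'b' vs 'c' => DIFFER
Positions that differ: 6

6


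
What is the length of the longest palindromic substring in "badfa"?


Input: "badfa"
Checking substrings for palindromes:
  No multi-char palindromic substrings found
Longest palindromic substring: "b" with length 1

1
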